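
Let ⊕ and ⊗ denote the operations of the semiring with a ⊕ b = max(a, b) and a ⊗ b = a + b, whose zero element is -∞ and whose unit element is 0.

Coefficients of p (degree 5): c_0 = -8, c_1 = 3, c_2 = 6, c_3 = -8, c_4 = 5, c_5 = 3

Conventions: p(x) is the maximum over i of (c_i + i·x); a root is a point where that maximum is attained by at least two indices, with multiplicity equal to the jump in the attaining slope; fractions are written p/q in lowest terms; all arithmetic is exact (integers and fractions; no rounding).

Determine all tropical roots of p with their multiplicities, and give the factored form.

hull edge (i=0, c=-8) to (i=1, c=3): slope 11, span 1
hull edge (i=1, c=3) to (i=2, c=6): slope 3, span 1
hull edge (i=2, c=6) to (i=4, c=5): slope -1/2, span 2
hull edge (i=4, c=5) to (i=5, c=3): slope -2, span 1
Factored form: p(x) = 3 ⊗ (x ⊕ (-11)) ⊗ (x ⊕ (-3)) ⊗ (x ⊕ 1/2) ⊗ (x ⊕ 1/2) ⊗ (x ⊕ 2)
Answer: roots = -11 (mult 1), -3 (mult 1), 1/2 (mult 2), 2 (mult 1)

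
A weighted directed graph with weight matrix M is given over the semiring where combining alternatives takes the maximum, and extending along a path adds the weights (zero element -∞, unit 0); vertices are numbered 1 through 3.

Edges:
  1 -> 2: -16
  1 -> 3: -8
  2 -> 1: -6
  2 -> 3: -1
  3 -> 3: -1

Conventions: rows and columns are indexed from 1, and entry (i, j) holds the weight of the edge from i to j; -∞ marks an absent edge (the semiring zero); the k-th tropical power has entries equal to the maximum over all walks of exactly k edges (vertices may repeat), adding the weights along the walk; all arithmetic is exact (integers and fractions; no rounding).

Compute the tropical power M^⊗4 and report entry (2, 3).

M^⊗2:
  [-22, -∞, -9]
  [-∞, -22, -2]
  [-∞, -∞, -2]
M^⊗3:
  [-∞, -38, -10]
  [-28, -∞, -3]
  [-∞, -∞, -3]
M^⊗4:
  [-44, -∞, -11]
  [-∞, -44, -4]
  [-∞, -∞, -4]
Key observation: the optimum is the walk 2->3->3->3->3, with weight (-1) + (-1) + (-1) + (-1) = -4.
Optimal value attained by: walk 2->3->3->3->3.
Answer: (M^⊗4)[2][3] = -4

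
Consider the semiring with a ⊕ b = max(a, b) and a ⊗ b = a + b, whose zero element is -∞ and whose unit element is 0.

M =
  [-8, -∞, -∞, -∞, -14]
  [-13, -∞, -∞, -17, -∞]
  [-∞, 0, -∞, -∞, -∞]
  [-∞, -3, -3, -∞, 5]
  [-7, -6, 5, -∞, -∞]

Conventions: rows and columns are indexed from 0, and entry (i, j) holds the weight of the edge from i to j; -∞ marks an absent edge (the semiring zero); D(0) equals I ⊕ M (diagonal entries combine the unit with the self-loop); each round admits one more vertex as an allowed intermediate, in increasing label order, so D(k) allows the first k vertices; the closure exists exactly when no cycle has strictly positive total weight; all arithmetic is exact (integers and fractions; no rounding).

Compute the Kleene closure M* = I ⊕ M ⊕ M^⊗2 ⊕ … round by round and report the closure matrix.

D(0):
  [0, -∞, -∞, -∞, -14]
  [-13, 0, -∞, -17, -∞]
  [-∞, 0, 0, -∞, -∞]
  [-∞, -3, -3, 0, 5]
  [-7, -6, 5, -∞, 0]
D(1):
  [0, -∞, -∞, -∞, -14]
  [-13, 0, -∞, -17, -27]
  [-∞, 0, 0, -∞, -∞]
  [-∞, -3, -3, 0, 5]
  [-7, -6, 5, -∞, 0]
D(2):
  [0, -∞, -∞, -∞, -14]
  [-13, 0, -∞, -17, -27]
  [-13, 0, 0, -17, -27]
  [-16, -3, -3, 0, 5]
  [-7, -6, 5, -23, 0]
D(3):
  [0, -∞, -∞, -∞, -14]
  [-13, 0, -∞, -17, -27]
  [-13, 0, 0, -17, -27]
  [-16, -3, -3, 0, 5]
  [-7, 5, 5, -12, 0]
D(4):
  [0, -∞, -∞, -∞, -14]
  [-13, 0, -20, -17, -12]
  [-13, 0, 0, -17, -12]
  [-16, -3, -3, 0, 5]
  [-7, 5, 5, -12, 0]
D(5):
  [0, -9, -9, -26, -14]
  [-13, 0, -7, -17, -12]
  [-13, 0, 0, -17, -12]
  [-2, 10, 10, 0, 5]
  [-7, 5, 5, -12, 0]
Answer: M* = [[0, -9, -9, -26, -14], [-13, 0, -7, -17, -12], [-13, 0, 0, -17, -12], [-2, 10, 10, 0, 5], [-7, 5, 5, -12, 0]]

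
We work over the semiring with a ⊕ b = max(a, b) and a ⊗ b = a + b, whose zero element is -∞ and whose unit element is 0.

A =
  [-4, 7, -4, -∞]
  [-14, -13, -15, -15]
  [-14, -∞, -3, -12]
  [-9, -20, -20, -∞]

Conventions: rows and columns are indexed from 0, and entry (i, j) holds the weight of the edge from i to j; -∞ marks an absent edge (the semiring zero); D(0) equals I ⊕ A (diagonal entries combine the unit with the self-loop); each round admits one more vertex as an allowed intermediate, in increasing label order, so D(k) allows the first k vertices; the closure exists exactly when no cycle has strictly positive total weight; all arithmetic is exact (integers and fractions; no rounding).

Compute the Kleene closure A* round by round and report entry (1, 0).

D(0):
  [0, 7, -4, -∞]
  [-14, 0, -15, -15]
  [-14, -∞, 0, -12]
  [-9, -20, -20, 0]
D(1):
  [0, 7, -4, -∞]
  [-14, 0, -15, -15]
  [-14, -7, 0, -12]
  [-9, -2, -13, 0]
D(2):
  [0, 7, -4, -8]
  [-14, 0, -15, -15]
  [-14, -7, 0, -12]
  [-9, -2, -13, 0]
D(3):
  [0, 7, -4, -8]
  [-14, 0, -15, -15]
  [-14, -7, 0, -12]
  [-9, -2, -13, 0]
D(4):
  [0, 7, -4, -8]
  [-14, 0, -15, -15]
  [-14, -7, 0, -12]
  [-9, -2, -13, 0]
Answer: A*[1][0] = -14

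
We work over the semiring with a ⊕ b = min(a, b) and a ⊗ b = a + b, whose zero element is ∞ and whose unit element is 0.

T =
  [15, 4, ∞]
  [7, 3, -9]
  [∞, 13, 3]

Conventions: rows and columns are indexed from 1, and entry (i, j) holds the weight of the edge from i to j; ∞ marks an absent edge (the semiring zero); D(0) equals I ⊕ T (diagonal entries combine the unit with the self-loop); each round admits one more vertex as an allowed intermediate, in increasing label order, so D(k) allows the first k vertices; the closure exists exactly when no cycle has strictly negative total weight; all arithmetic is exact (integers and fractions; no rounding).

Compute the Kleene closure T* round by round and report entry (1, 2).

D(0):
  [0, 4, ∞]
  [7, 0, -9]
  [∞, 13, 0]
D(1):
  [0, 4, ∞]
  [7, 0, -9]
  [∞, 13, 0]
D(2):
  [0, 4, -5]
  [7, 0, -9]
  [20, 13, 0]
D(3):
  [0, 4, -5]
  [7, 0, -9]
  [20, 13, 0]
Answer: T*[1][2] = 4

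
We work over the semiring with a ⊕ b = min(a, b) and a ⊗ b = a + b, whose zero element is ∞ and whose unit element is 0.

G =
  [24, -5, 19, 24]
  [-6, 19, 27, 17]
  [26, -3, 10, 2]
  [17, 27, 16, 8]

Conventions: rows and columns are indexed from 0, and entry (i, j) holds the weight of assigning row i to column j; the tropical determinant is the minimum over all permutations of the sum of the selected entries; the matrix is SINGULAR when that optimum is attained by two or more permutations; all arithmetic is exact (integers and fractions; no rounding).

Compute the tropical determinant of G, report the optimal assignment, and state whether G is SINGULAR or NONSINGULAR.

σ = (0, 1, 2, 3): 24 + 19 + 10 + 8 = 61
σ = (0, 1, 3, 2): 24 + 19 + 2 + 16 = 61
σ = (0, 2, 1, 3): 24 + 27 + (-3) + 8 = 56
σ = (0, 2, 3, 1): 24 + 27 + 2 + 27 = 80
σ = (0, 3, 1, 2): 24 + 17 + (-3) + 16 = 54
σ = (0, 3, 2, 1): 24 + 17 + 10 + 27 = 78
σ = (1, 0, 2, 3): (-5) + (-6) + 10 + 8 = 7
σ = (1, 0, 3, 2): (-5) + (-6) + 2 + 16 = 7
σ = (1, 2, 0, 3): (-5) + 27 + 26 + 8 = 56
σ = (1, 2, 3, 0): (-5) + 27 + 2 + 17 = 41
σ = (1, 3, 0, 2): (-5) + 17 + 26 + 16 = 54
σ = (1, 3, 2, 0): (-5) + 17 + 10 + 17 = 39
σ = (2, 0, 1, 3): 19 + (-6) + (-3) + 8 = 18
σ = (2, 0, 3, 1): 19 + (-6) + 2 + 27 = 42
σ = (2, 1, 0, 3): 19 + 19 + 26 + 8 = 72
σ = (2, 1, 3, 0): 19 + 19 + 2 + 17 = 57
σ = (2, 3, 0, 1): 19 + 17 + 26 + 27 = 89
σ = (2, 3, 1, 0): 19 + 17 + (-3) + 17 = 50
σ = (3, 0, 1, 2): 24 + (-6) + (-3) + 16 = 31
σ = (3, 0, 2, 1): 24 + (-6) + 10 + 27 = 55
σ = (3, 1, 0, 2): 24 + 19 + 26 + 16 = 85
σ = (3, 1, 2, 0): 24 + 19 + 10 + 17 = 70
σ = (3, 2, 0, 1): 24 + 27 + 26 + 27 = 104
σ = (3, 2, 1, 0): 24 + 27 + (-3) + 17 = 65
Optimal value attained by: σ = (1, 0, 2, 3).
Answer: det⊕(G) = 7; verdict: SINGULAR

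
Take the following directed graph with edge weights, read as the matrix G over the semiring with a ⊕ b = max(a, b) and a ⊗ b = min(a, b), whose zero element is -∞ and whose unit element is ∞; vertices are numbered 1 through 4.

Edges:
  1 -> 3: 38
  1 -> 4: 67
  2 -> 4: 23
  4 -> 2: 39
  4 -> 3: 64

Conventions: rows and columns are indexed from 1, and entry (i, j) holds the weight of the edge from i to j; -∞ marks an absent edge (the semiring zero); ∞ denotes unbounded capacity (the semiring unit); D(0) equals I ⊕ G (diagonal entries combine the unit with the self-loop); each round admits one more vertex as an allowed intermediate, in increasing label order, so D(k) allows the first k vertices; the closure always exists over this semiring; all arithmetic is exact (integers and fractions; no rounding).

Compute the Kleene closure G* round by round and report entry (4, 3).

D(0):
  [∞, -∞, 38, 67]
  [-∞, ∞, -∞, 23]
  [-∞, -∞, ∞, -∞]
  [-∞, 39, 64, ∞]
D(1):
  [∞, -∞, 38, 67]
  [-∞, ∞, -∞, 23]
  [-∞, -∞, ∞, -∞]
  [-∞, 39, 64, ∞]
D(2):
  [∞, -∞, 38, 67]
  [-∞, ∞, -∞, 23]
  [-∞, -∞, ∞, -∞]
  [-∞, 39, 64, ∞]
D(3):
  [∞, -∞, 38, 67]
  [-∞, ∞, -∞, 23]
  [-∞, -∞, ∞, -∞]
  [-∞, 39, 64, ∞]
D(4):
  [∞, 39, 64, 67]
  [-∞, ∞, 23, 23]
  [-∞, -∞, ∞, -∞]
  [-∞, 39, 64, ∞]
Answer: G*[4][3] = 64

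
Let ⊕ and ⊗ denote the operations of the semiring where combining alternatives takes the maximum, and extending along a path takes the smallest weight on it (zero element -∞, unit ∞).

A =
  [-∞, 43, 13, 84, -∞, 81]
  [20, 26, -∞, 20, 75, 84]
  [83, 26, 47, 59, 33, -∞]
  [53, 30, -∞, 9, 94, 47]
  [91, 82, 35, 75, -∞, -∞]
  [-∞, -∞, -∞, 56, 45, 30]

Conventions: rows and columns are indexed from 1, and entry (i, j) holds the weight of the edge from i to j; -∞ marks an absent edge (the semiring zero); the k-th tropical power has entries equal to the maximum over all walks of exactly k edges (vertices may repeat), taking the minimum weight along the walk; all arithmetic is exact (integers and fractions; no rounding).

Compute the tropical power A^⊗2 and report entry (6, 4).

A^⊗2:
  [53, 30, 13, 56, 84, 47]
  [75, 75, 35, 75, 45, 30]
  [53, 43, 47, 83, 59, 81]
  [91, 82, 35, 75, 45, 53]
  [53, 43, 35, 84, 75, 82]
  [53, 45, 35, 45, 56, 47]
Key observation: the optimum is the walk 6->5->4, with weight 45 min 75 = 45.
Optimal value attained by: walk 6->5->4.
Answer: (A^⊗2)[6][4] = 45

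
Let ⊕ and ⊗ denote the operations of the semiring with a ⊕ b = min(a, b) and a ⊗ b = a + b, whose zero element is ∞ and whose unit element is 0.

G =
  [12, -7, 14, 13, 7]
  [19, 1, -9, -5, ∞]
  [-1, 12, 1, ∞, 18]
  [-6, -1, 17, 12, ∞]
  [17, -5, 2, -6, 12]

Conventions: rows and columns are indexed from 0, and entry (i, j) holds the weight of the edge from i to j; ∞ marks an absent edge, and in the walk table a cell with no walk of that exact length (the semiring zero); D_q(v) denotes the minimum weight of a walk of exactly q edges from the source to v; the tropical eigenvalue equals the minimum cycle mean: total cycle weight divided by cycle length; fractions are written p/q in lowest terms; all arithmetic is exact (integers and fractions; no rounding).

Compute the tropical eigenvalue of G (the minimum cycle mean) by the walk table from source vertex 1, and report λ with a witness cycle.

q=0: [∞, 0, ∞, ∞, ∞]
q=1: [19, 1, -9, -5, ∞]
q=2: [-11, -6, -8, -4, 9]
q=3: [-10, -18, -15, -11, -4]
q=4: [-17, -17, -27, -23, -3]
q=5: [-29, -24, -26, -22, -10]
Optimal cycle mean attained by: cycle 0->1->3->0, total (-7) + (-5) + (-6), length 3.
Answer: λ = -6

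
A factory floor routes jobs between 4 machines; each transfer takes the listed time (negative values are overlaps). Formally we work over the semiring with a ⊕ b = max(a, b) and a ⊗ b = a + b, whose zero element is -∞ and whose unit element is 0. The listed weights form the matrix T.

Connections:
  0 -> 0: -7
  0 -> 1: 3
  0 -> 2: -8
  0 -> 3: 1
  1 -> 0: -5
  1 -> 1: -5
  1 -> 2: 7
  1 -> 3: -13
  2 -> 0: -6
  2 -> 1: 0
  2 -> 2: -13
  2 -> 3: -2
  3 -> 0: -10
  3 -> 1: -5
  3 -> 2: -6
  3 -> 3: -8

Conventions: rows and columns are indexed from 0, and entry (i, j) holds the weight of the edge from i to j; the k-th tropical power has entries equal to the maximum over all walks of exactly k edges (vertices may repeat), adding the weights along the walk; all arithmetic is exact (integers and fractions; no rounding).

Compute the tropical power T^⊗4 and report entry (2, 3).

T^⊗2:
  [-2, -2, 10, -6]
  [1, 7, 2, 5]
  [-5, -3, 7, -5]
  [-10, -6, 2, -8]
T^⊗3:
  [4, 10, 5, 8]
  [2, 4, 14, 2]
  [1, 7, 4, 5]
  [-4, 2, 1, 0]
T^⊗4:
  [5, 7, 17, 5]
  [8, 14, 11, 12]
  [2, 4, 14, 2]
  [-3, 1, 9, -1]
Key observation: the optimum is the walk 2->0->1->2->3, with weight (-6) + 3 + 7 + (-2) = 2.
Optimal value attained by: walk 2->0->1->2->3.
Answer: (T^⊗4)[2][3] = 2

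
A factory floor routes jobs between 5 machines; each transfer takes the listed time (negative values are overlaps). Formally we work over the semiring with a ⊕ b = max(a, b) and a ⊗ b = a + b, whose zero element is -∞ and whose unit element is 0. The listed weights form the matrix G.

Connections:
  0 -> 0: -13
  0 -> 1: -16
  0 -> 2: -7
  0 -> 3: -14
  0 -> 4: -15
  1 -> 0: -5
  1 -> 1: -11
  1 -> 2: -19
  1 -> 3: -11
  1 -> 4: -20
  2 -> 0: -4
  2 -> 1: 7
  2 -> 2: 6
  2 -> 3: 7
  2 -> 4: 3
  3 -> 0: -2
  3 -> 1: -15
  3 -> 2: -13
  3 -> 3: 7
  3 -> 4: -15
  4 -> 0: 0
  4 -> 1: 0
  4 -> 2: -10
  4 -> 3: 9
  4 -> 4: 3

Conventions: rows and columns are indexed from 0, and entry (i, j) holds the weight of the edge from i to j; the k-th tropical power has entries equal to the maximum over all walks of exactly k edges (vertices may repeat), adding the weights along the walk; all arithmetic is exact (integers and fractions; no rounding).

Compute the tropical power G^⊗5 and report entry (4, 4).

G^⊗2:
  [-11, 0, -1, 0, -4]
  [-13, -12, -12, -4, -16]
  [5, 13, 12, 14, 9]
  [5, -6, -6, 14, -8]
  [7, 3, -4, 16, 6]
G^⊗3:
  [-2, 6, 5, 7, 2]
  [-6, -5, -6, 3, -9]
  [12, 19, 18, 21, 15]
  [12, 1, 1, 21, -1]
  [14, 6, 3, 23, 9]
G^⊗4:
  [5, 12, 11, 14, 8]
  [1, 1, 0, 10, -3]
  [19, 25, 24, 28, 21]
  [19, 8, 8, 28, 6]
  [21, 10, 10, 30, 12]
G^⊗5:
  [12, 18, 17, 21, 14]
  [8, 7, 6, 17, 3]
  [26, 31, 30, 35, 27]
  [26, 15, 15, 35, 13]
  [28, 17, 17, 37, 15]
Key observation: the optimum is the walk 4->3->3->3->3->4, with weight 9 + 7 + 7 + 7 + (-15) = 15.
Optimal value attained by: walk 4->3->3->3->3->4.
Answer: (G^⊗5)[4][4] = 15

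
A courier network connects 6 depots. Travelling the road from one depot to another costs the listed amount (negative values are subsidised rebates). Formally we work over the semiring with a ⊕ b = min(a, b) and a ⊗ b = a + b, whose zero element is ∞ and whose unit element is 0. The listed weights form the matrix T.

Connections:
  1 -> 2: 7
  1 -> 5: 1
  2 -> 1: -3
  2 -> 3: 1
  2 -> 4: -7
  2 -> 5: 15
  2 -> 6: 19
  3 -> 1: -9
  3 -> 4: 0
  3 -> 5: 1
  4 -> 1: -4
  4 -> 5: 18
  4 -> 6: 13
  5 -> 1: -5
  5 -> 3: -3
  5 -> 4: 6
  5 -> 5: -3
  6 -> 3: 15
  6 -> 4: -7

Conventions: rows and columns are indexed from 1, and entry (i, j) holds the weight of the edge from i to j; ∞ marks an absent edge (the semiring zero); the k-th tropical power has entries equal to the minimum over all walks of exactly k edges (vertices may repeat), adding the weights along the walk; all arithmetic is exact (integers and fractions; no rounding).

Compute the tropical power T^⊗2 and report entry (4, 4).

T^⊗2:
  [-4, ∞, -2, 0, -2, 26]
  [-11, 4, 12, 1, -2, 6]
  [-4, -2, -2, 7, -8, 13]
  [13, 3, 15, 6, -3, ∞]
  [-12, 2, -6, -3, -6, 19]
  [-11, ∞, ∞, 15, 11, 6]
Key observation: the optimum is the walk 4->6->4, with weight 13 + (-7) = 6.
Optimal value attained by: walk 4->6->4.
Answer: (T^⊗2)[4][4] = 6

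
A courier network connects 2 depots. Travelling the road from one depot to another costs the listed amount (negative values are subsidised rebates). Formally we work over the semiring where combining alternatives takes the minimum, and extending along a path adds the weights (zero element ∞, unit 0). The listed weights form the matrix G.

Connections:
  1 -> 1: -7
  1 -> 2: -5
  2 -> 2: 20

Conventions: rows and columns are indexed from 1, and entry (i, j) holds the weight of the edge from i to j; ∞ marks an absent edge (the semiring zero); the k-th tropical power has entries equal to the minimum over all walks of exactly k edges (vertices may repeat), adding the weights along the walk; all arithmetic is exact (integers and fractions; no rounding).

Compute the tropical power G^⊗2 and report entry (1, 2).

G^⊗2:
  [-14, -12]
  [∞, 40]
Key observation: the optimum is the walk 1->1->2, with weight (-7) + (-5) = -12.
Optimal value attained by: walk 1->1->2.
Answer: (G^⊗2)[1][2] = -12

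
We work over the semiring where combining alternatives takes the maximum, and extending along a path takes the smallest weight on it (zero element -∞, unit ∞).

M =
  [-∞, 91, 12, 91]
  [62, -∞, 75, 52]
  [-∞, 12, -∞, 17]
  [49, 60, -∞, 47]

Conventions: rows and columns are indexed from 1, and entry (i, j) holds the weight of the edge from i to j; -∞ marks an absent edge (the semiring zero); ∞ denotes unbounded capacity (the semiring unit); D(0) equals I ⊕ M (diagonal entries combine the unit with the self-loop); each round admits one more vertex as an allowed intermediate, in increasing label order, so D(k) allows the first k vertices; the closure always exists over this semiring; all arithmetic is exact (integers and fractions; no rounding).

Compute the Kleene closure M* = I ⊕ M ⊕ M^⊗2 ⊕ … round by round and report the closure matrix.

D(0):
  [∞, 91, 12, 91]
  [62, ∞, 75, 52]
  [-∞, 12, ∞, 17]
  [49, 60, -∞, ∞]
D(1):
  [∞, 91, 12, 91]
  [62, ∞, 75, 62]
  [-∞, 12, ∞, 17]
  [49, 60, 12, ∞]
D(2):
  [∞, 91, 75, 91]
  [62, ∞, 75, 62]
  [12, 12, ∞, 17]
  [60, 60, 60, ∞]
D(3):
  [∞, 91, 75, 91]
  [62, ∞, 75, 62]
  [12, 12, ∞, 17]
  [60, 60, 60, ∞]
D(4):
  [∞, 91, 75, 91]
  [62, ∞, 75, 62]
  [17, 17, ∞, 17]
  [60, 60, 60, ∞]
Answer: M* = [[∞, 91, 75, 91], [62, ∞, 75, 62], [17, 17, ∞, 17], [60, 60, 60, ∞]]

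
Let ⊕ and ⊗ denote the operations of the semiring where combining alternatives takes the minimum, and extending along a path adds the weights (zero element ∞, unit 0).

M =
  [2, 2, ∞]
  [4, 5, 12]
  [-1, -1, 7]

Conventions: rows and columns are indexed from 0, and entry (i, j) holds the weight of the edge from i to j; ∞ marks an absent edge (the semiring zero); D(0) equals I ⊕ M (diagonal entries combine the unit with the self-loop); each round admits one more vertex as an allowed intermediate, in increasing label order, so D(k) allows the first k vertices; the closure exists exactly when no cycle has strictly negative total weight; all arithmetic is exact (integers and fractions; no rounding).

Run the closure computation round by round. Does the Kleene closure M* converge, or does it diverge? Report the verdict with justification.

D(0):
  [0, 2, ∞]
  [4, 0, 12]
  [-1, -1, 0]
D(1):
  [0, 2, ∞]
  [4, 0, 12]
  [-1, -1, 0]
D(2):
  [0, 2, 14]
  [4, 0, 12]
  [-1, -1, 0]
D(3):
  [0, 2, 14]
  [4, 0, 12]
  [-1, -1, 0]
Key observation: every diagonal entry stays at the unit through all rounds, so no improving cycle exists.
Answer: CONVERGES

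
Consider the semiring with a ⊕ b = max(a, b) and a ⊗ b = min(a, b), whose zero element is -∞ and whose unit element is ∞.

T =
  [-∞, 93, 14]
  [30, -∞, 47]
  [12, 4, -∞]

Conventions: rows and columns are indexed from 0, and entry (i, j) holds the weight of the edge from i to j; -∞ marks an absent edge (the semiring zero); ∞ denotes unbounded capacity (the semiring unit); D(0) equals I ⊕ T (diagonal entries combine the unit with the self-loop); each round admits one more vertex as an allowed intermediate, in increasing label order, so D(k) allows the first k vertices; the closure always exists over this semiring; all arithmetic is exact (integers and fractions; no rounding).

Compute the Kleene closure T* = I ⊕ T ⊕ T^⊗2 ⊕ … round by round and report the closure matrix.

D(0):
  [∞, 93, 14]
  [30, ∞, 47]
  [12, 4, ∞]
D(1):
  [∞, 93, 14]
  [30, ∞, 47]
  [12, 12, ∞]
D(2):
  [∞, 93, 47]
  [30, ∞, 47]
  [12, 12, ∞]
D(3):
  [∞, 93, 47]
  [30, ∞, 47]
  [12, 12, ∞]
Answer: T* = [[∞, 93, 47], [30, ∞, 47], [12, 12, ∞]]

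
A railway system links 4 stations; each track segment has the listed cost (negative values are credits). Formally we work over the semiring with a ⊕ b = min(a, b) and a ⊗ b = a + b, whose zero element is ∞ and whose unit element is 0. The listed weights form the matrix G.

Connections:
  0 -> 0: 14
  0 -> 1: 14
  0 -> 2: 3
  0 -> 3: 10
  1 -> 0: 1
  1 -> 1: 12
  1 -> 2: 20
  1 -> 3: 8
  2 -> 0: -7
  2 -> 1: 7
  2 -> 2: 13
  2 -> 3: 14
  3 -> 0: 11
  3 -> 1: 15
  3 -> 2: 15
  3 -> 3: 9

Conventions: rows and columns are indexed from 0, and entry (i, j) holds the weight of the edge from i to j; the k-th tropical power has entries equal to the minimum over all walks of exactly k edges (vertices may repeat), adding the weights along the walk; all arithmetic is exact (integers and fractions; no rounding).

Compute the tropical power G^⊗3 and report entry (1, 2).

G^⊗2:
  [-4, 10, 16, 17]
  [13, 15, 4, 11]
  [6, 7, -4, 3]
  [8, 22, 14, 18]
G^⊗3:
  [9, 10, -1, 6]
  [-3, 11, 16, 18]
  [-11, 3, 9, 10]
  [7, 21, 11, 18]
Key observation: the optimum is the walk 1->1->0->2, with weight 12 + 1 + 3 = 16.
Optimal value attained by: walk 1->1->0->2.
Answer: (G^⊗3)[1][2] = 16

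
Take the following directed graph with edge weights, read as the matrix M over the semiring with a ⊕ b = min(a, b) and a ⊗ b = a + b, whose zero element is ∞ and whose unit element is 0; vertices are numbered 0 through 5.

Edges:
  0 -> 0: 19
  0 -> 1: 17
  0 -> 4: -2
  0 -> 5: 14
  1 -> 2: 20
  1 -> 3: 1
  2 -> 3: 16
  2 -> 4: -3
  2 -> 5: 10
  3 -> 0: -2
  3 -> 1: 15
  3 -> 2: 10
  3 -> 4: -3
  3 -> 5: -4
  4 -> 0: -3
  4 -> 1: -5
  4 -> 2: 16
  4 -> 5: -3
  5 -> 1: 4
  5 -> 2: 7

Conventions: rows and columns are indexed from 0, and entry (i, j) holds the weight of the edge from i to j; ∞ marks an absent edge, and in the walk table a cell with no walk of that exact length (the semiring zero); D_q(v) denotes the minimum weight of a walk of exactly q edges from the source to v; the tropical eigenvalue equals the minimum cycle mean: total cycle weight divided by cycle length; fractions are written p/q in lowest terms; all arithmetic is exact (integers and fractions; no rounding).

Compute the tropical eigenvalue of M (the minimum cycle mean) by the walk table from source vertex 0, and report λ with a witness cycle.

q=0: [0, ∞, ∞, ∞, ∞, ∞]
q=1: [19, 17, ∞, ∞, -2, 14]
q=2: [-5, -7, 14, 18, 17, -5]
q=3: [14, -1, 2, -6, -7, 9]
q=4: [-10, -12, 4, 0, -9, -10]
q=5: [-12, -14, -3, -11, -12, -12]
q=6: [-15, -17, -5, -13, -14, -15]
Optimal cycle mean attained by: cycle 0->4->0, total (-2) + (-3), length 2.
Answer: λ = -5/2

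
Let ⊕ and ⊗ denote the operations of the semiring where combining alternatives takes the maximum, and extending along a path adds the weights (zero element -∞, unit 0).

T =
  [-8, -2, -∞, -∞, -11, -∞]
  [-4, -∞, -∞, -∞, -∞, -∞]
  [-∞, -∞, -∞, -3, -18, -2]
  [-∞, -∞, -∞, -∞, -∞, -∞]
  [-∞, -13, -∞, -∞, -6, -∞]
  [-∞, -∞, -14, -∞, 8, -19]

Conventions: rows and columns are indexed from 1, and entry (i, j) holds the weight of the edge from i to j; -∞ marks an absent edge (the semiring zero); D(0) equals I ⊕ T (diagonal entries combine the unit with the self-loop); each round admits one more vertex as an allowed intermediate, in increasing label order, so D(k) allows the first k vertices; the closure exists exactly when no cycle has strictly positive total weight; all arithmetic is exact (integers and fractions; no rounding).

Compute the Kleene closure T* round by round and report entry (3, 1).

D(0):
  [0, -2, -∞, -∞, -11, -∞]
  [-4, 0, -∞, -∞, -∞, -∞]
  [-∞, -∞, 0, -3, -18, -2]
  [-∞, -∞, -∞, 0, -∞, -∞]
  [-∞, -13, -∞, -∞, 0, -∞]
  [-∞, -∞, -14, -∞, 8, 0]
D(1):
  [0, -2, -∞, -∞, -11, -∞]
  [-4, 0, -∞, -∞, -15, -∞]
  [-∞, -∞, 0, -3, -18, -2]
  [-∞, -∞, -∞, 0, -∞, -∞]
  [-∞, -13, -∞, -∞, 0, -∞]
  [-∞, -∞, -14, -∞, 8, 0]
D(2):
  [0, -2, -∞, -∞, -11, -∞]
  [-4, 0, -∞, -∞, -15, -∞]
  [-∞, -∞, 0, -3, -18, -2]
  [-∞, -∞, -∞, 0, -∞, -∞]
  [-17, -13, -∞, -∞, 0, -∞]
  [-∞, -∞, -14, -∞, 8, 0]
D(3):
  [0, -2, -∞, -∞, -11, -∞]
  [-4, 0, -∞, -∞, -15, -∞]
  [-∞, -∞, 0, -3, -18, -2]
  [-∞, -∞, -∞, 0, -∞, -∞]
  [-17, -13, -∞, -∞, 0, -∞]
  [-∞, -∞, -14, -17, 8, 0]
D(4):
  [0, -2, -∞, -∞, -11, -∞]
  [-4, 0, -∞, -∞, -15, -∞]
  [-∞, -∞, 0, -3, -18, -2]
  [-∞, -∞, -∞, 0, -∞, -∞]
  [-17, -13, -∞, -∞, 0, -∞]
  [-∞, -∞, -14, -17, 8, 0]
D(5):
  [0, -2, -∞, -∞, -11, -∞]
  [-4, 0, -∞, -∞, -15, -∞]
  [-35, -31, 0, -3, -18, -2]
  [-∞, -∞, -∞, 0, -∞, -∞]
  [-17, -13, -∞, -∞, 0, -∞]
  [-9, -5, -14, -17, 8, 0]
D(6):
  [0, -2, -∞, -∞, -11, -∞]
  [-4, 0, -∞, -∞, -15, -∞]
  [-11, -7, 0, -3, 6, -2]
  [-∞, -∞, -∞, 0, -∞, -∞]
  [-17, -13, -∞, -∞, 0, -∞]
  [-9, -5, -14, -17, 8, 0]
Answer: T*[3][1] = -11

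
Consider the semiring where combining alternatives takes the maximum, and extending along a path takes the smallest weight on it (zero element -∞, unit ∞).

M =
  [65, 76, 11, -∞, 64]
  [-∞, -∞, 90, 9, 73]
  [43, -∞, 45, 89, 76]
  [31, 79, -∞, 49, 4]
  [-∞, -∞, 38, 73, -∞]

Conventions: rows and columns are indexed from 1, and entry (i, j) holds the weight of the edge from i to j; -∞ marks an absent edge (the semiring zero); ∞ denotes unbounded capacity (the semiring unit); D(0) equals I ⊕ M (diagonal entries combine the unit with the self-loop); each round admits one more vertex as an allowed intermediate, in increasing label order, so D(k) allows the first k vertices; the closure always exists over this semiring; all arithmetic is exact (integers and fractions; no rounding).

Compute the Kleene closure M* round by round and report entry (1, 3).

D(0):
  [∞, 76, 11, -∞, 64]
  [-∞, ∞, 90, 9, 73]
  [43, -∞, ∞, 89, 76]
  [31, 79, -∞, ∞, 4]
  [-∞, -∞, 38, 73, ∞]
D(1):
  [∞, 76, 11, -∞, 64]
  [-∞, ∞, 90, 9, 73]
  [43, 43, ∞, 89, 76]
  [31, 79, 11, ∞, 31]
  [-∞, -∞, 38, 73, ∞]
D(2):
  [∞, 76, 76, 9, 73]
  [-∞, ∞, 90, 9, 73]
  [43, 43, ∞, 89, 76]
  [31, 79, 79, ∞, 73]
  [-∞, -∞, 38, 73, ∞]
D(3):
  [∞, 76, 76, 76, 76]
  [43, ∞, 90, 89, 76]
  [43, 43, ∞, 89, 76]
  [43, 79, 79, ∞, 76]
  [38, 38, 38, 73, ∞]
D(4):
  [∞, 76, 76, 76, 76]
  [43, ∞, 90, 89, 76]
  [43, 79, ∞, 89, 76]
  [43, 79, 79, ∞, 76]
  [43, 73, 73, 73, ∞]
D(5):
  [∞, 76, 76, 76, 76]
  [43, ∞, 90, 89, 76]
  [43, 79, ∞, 89, 76]
  [43, 79, 79, ∞, 76]
  [43, 73, 73, 73, ∞]
Answer: M*[1][3] = 76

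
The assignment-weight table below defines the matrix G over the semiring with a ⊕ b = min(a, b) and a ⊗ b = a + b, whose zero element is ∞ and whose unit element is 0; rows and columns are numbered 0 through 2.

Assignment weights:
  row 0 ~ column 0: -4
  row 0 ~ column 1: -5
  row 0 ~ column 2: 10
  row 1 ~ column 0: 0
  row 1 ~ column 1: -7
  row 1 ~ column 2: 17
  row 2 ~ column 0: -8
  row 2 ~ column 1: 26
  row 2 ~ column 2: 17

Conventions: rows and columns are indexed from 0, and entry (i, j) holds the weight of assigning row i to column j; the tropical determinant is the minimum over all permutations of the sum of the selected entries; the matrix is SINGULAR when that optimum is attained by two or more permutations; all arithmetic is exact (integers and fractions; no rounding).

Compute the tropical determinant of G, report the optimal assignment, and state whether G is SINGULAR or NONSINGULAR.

σ = (0, 1, 2): (-4) + (-7) + 17 = 6
σ = (0, 2, 1): (-4) + 17 + 26 = 39
σ = (1, 0, 2): (-5) + 0 + 17 = 12
σ = (1, 2, 0): (-5) + 17 + (-8) = 4
σ = (2, 0, 1): 10 + 0 + 26 = 36
σ = (2, 1, 0): 10 + (-7) + (-8) = -5
Optimal value attained by: σ = (2, 1, 0).
Answer: det⊕(G) = -5; verdict: NONSINGULAR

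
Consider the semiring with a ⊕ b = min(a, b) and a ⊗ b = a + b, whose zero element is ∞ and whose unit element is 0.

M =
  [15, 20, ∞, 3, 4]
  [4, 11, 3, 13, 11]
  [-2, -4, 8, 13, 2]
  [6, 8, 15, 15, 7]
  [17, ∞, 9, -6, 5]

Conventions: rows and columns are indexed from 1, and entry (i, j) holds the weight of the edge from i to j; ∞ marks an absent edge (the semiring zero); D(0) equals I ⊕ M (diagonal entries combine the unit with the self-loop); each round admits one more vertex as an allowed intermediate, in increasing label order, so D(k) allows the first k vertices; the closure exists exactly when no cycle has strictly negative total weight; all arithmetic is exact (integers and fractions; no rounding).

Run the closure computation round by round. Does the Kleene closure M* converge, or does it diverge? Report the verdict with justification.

D(0):
  [0, 20, ∞, 3, 4]
  [4, 0, 3, 13, 11]
  [-2, -4, 0, 13, 2]
  [6, 8, 15, 0, 7]
  [17, ∞, 9, -6, 0]
D(1):
  [0, 20, ∞, 3, 4]
  [4, 0, 3, 7, 8]
  [-2, -4, 0, 1, 2]
  [6, 8, 15, 0, 7]
  [17, 37, 9, -6, 0]
Detection: at round 2, diagonal entry (3, 3) turns strictly negative.
Key observation: the cycle 3->2->3 has total weight (-4) + 3, which is strictly negative.
Answer: DIVERGES — negative cycle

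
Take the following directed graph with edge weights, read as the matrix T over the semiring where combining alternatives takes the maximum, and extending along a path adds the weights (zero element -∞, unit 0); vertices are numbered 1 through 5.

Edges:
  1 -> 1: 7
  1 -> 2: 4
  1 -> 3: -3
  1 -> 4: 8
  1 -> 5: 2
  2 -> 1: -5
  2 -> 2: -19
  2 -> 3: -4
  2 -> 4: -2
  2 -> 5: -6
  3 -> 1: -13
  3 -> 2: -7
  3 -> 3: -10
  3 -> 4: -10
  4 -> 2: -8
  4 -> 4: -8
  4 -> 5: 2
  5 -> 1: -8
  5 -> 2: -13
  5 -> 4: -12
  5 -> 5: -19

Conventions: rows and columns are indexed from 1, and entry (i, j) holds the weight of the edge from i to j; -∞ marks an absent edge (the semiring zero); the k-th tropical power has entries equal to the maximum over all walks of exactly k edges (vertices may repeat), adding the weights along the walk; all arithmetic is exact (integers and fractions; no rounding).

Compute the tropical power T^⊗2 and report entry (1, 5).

T^⊗2:
  [14, 11, 4, 15, 10]
  [2, -1, -8, 3, 0]
  [-6, -9, -11, -5, -8]
  [-6, -11, -12, -10, -6]
  [-1, -4, -11, 0, -6]
Key observation: the optimum is the walk 1->4->5, with weight 8 + 2 = 10.
Optimal value attained by: walk 1->4->5.
Answer: (T^⊗2)[1][5] = 10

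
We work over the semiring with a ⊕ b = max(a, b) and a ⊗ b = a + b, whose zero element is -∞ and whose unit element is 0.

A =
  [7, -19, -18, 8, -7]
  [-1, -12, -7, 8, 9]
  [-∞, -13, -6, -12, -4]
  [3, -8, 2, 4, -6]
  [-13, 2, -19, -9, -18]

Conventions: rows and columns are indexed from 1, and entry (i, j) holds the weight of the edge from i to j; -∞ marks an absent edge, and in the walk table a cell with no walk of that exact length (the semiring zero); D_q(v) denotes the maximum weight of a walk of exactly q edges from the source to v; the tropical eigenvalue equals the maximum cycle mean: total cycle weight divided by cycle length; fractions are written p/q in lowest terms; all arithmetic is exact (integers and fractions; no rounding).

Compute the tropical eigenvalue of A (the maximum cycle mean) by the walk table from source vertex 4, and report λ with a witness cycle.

q=0: [-∞, -∞, -∞, 0, -∞]
q=1: [3, -8, 2, 4, -6]
q=2: [10, -4, 6, 11, 1]
q=3: [17, 3, 13, 18, 5]
q=4: [24, 10, 20, 25, 12]
q=5: [31, 17, 27, 32, 19]
Optimal cycle mean attained by: cycle 1->1, total 7, length 1.
Answer: λ = 7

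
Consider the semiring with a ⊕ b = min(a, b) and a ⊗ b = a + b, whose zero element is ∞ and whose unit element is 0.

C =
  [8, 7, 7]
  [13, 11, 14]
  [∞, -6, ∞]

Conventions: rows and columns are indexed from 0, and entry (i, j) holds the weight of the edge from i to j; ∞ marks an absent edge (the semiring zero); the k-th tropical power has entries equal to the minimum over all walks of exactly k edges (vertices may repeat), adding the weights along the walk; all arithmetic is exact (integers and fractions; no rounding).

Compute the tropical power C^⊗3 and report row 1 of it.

C^⊗2:
  [16, 1, 15]
  [21, 8, 20]
  [7, 5, 8]
C^⊗3:
  [14, 9, 15]
  [21, 14, 22]
  [15, 2, 14]
Answer: row 1 of C^⊗3 = [21, 14, 22]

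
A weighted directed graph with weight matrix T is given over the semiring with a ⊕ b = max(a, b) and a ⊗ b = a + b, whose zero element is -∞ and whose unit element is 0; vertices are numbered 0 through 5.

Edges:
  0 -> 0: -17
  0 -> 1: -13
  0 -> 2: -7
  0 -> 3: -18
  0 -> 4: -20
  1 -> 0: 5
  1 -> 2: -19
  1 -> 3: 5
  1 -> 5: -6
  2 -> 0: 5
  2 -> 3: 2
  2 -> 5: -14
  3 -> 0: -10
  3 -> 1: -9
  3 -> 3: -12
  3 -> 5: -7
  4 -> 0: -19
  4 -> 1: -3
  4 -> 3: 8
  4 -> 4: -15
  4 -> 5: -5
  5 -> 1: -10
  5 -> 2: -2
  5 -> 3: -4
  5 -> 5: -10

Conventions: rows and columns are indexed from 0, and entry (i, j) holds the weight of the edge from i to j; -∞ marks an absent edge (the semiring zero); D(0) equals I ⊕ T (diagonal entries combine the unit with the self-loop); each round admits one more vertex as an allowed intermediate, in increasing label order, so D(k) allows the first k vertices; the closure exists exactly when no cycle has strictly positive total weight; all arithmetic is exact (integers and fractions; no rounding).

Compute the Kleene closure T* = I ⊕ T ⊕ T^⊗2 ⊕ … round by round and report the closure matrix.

D(0):
  [0, -13, -7, -18, -20, -∞]
  [5, 0, -19, 5, -∞, -6]
  [5, -∞, 0, 2, -∞, -14]
  [-10, -9, -∞, 0, -∞, -7]
  [-19, -3, -∞, 8, 0, -5]
  [-∞, -10, -2, -4, -∞, 0]
D(1):
  [0, -13, -7, -18, -20, -∞]
  [5, 0, -2, 5, -15, -6]
  [5, -8, 0, 2, -15, -14]
  [-10, -9, -17, 0, -30, -7]
  [-19, -3, -26, 8, 0, -5]
  [-∞, -10, -2, -4, -∞, 0]
D(2):
  [0, -13, -7, -8, -20, -19]
  [5, 0, -2, 5, -15, -6]
  [5, -8, 0, 2, -15, -14]
  [-4, -9, -11, 0, -24, -7]
  [2, -3, -5, 8, 0, -5]
  [-5, -10, -2, -4, -25, 0]
D(3):
  [0, -13, -7, -5, -20, -19]
  [5, 0, -2, 5, -15, -6]
  [5, -8, 0, 2, -15, -14]
  [-4, -9, -11, 0, -24, -7]
  [2, -3, -5, 8, 0, -5]
  [3, -10, -2, 0, -17, 0]
D(4):
  [0, -13, -7, -5, -20, -12]
  [5, 0, -2, 5, -15, -2]
  [5, -7, 0, 2, -15, -5]
  [-4, -9, -11, 0, -24, -7]
  [4, -1, -3, 8, 0, 1]
  [3, -9, -2, 0, -17, 0]
D(5):
  [0, -13, -7, -5, -20, -12]
  [5, 0, -2, 5, -15, -2]
  [5, -7, 0, 2, -15, -5]
  [-4, -9, -11, 0, -24, -7]
  [4, -1, -3, 8, 0, 1]
  [3, -9, -2, 0, -17, 0]
D(6):
  [0, -13, -7, -5, -20, -12]
  [5, 0, -2, 5, -15, -2]
  [5, -7, 0, 2, -15, -5]
  [-4, -9, -9, 0, -24, -7]
  [4, -1, -1, 8, 0, 1]
  [3, -9, -2, 0, -17, 0]
Answer: T* = [[0, -13, -7, -5, -20, -12], [5, 0, -2, 5, -15, -2], [5, -7, 0, 2, -15, -5], [-4, -9, -9, 0, -24, -7], [4, -1, -1, 8, 0, 1], [3, -9, -2, 0, -17, 0]]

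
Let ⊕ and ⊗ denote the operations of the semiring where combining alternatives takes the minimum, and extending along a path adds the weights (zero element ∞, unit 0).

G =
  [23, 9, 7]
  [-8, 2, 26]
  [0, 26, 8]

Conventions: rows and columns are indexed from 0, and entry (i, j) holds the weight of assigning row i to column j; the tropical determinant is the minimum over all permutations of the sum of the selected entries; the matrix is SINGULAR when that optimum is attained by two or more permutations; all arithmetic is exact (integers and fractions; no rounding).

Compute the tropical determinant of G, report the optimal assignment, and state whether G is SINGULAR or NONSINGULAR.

σ = (0, 1, 2): 23 + 2 + 8 = 33
σ = (0, 2, 1): 23 + 26 + 26 = 75
σ = (1, 0, 2): 9 + (-8) + 8 = 9
σ = (1, 2, 0): 9 + 26 + 0 = 35
σ = (2, 0, 1): 7 + (-8) + 26 = 25
σ = (2, 1, 0): 7 + 2 + 0 = 9
Optimal value attained by: σ = (1, 0, 2).
Answer: det⊕(G) = 9; verdict: SINGULAR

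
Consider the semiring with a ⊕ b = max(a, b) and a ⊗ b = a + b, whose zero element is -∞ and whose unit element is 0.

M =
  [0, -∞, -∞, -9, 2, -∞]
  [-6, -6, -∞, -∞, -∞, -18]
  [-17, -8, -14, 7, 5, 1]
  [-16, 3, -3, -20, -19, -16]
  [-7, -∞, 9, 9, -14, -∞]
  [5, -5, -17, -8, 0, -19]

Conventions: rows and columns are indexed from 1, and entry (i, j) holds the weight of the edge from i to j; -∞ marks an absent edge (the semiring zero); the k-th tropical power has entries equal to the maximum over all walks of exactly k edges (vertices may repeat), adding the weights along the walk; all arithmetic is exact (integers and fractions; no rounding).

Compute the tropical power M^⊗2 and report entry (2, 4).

M^⊗2:
  [0, -6, 11, 11, 2, -25]
  [-6, -12, -35, -15, -4, -24]
  [6, 10, 14, 14, 1, -9]
  [-3, -3, -10, 4, 2, -2]
  [-7, 12, 6, 16, 14, 10]
  [5, -5, 9, 9, 7, -16]
Key observation: the optimum is the walk 2->1->4, with weight (-6) + (-9) = -15.
Optimal value attained by: walk 2->1->4.
Answer: (M^⊗2)[2][4] = -15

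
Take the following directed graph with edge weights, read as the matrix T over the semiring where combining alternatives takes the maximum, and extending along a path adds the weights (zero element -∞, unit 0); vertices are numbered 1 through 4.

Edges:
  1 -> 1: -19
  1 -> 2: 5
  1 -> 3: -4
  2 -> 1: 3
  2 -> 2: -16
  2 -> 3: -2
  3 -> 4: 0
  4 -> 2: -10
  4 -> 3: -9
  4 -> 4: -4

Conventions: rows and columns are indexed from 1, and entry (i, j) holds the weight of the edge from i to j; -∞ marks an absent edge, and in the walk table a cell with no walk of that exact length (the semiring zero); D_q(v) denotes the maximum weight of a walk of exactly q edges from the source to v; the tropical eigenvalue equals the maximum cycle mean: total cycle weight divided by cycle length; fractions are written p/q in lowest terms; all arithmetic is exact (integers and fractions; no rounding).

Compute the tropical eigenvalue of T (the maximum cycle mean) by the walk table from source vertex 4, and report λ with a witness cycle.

q=0: [-∞, -∞, -∞, 0]
q=1: [-∞, -10, -9, -4]
q=2: [-7, -14, -12, -8]
q=3: [-11, -2, -11, -12]
q=4: [1, -6, -4, -11]
Optimal cycle mean attained by: cycle 1->2->1, total 5 + 3, length 2.
Answer: λ = 4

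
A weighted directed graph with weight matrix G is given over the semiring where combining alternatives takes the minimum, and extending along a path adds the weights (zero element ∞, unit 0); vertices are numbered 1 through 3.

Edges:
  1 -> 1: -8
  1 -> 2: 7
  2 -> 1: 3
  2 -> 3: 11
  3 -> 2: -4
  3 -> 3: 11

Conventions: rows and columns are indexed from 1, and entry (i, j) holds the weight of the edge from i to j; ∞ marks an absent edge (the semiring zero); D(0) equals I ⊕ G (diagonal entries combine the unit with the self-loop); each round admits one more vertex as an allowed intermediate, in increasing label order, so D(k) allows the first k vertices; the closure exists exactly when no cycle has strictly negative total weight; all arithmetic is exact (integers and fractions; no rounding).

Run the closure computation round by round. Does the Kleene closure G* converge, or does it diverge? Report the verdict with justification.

Detection: at round 0, diagonal entry (1, 1) turns strictly negative.
Key observation: the cycle 1->1 has total weight (-8), which is strictly negative.
Answer: DIVERGES — negative cycle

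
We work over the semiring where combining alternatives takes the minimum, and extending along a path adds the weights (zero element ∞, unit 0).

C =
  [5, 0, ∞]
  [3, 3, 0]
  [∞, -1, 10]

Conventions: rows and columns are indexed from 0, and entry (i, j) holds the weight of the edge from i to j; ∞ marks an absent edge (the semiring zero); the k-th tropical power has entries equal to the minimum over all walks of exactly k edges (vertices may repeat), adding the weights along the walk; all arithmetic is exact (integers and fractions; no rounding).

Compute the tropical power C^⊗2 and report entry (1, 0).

C^⊗2:
  [3, 3, 0]
  [6, -1, 3]
  [2, 2, -1]
Key observation: the optimum is the walk 1->1->0, with weight 3 + 3 = 6.
Optimal value attained by: walk 1->1->0.
Answer: (C^⊗2)[1][0] = 6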